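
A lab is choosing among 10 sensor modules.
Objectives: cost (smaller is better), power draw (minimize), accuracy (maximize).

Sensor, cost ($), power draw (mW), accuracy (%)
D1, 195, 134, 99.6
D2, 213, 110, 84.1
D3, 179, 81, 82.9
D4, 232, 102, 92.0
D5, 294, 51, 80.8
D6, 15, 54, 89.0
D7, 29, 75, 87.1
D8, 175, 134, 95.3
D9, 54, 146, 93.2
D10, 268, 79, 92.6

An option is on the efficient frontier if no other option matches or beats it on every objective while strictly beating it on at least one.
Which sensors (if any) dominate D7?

D6: cost 15≤29, power draw 54≤75, accuracy 89.0≥87.1 — dominates D7.
Others (D1, D2, D3, D4, D5, D8, D9, D10) are each worse than D7 on at least one objective.

D6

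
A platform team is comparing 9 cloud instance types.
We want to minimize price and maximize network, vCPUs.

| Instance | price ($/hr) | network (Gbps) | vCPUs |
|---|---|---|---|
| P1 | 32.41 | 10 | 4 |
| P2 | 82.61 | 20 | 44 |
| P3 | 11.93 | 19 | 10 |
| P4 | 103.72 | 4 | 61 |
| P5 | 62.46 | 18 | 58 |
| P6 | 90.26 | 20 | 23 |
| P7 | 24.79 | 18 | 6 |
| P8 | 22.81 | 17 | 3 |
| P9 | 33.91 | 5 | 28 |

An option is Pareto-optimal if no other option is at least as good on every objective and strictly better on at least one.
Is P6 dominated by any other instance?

Yes

P2 vs P6: price 82.61≤90.26, network 20≥20, vCPUs 44≥23 — P2 is at least as good on every objective and strictly better on at least one, so P2 dominates P6.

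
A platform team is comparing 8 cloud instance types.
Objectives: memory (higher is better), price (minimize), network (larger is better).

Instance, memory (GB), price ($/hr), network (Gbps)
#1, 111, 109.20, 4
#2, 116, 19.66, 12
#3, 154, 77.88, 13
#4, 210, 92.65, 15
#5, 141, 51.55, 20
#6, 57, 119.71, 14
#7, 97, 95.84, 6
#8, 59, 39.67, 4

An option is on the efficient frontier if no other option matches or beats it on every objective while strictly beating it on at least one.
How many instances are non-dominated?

#1: dominated by #2 (memory 116≥111, price 19.66≤109.20, network 12≥4).
#2: not dominated (best price).
#3: not dominated.
#4: not dominated (best memory).
#5: not dominated (best network).
#6: dominated by #4 (memory 210≥57, price 92.65≤119.71, network 15≥14).
#7: dominated by #2 (memory 116≥97, price 19.66≤95.84, network 12≥6).
#8: dominated by #2 (memory 116≥59, price 19.66≤39.67, network 12≥4).
Pareto-optimal: #2, #3, #4, #5 → 4.

4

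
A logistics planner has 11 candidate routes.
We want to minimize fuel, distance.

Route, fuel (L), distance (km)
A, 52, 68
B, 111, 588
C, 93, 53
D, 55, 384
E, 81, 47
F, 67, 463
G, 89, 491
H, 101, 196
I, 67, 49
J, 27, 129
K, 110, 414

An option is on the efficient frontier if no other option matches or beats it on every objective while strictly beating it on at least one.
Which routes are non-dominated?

A, E, I, J

A: not dominated.
B: dominated by A (fuel 52≤111, distance 68≤588).
C: dominated by E (fuel 81≤93, distance 47≤53).
D: dominated by A (fuel 52≤55, distance 68≤384).
E: not dominated (best distance).
F: dominated by A (fuel 52≤67, distance 68≤463).
G: dominated by A (fuel 52≤89, distance 68≤491).
H: dominated by A (fuel 52≤101, distance 68≤196).
I: not dominated.
J: not dominated (best fuel).
K: dominated by A (fuel 52≤110, distance 68≤414).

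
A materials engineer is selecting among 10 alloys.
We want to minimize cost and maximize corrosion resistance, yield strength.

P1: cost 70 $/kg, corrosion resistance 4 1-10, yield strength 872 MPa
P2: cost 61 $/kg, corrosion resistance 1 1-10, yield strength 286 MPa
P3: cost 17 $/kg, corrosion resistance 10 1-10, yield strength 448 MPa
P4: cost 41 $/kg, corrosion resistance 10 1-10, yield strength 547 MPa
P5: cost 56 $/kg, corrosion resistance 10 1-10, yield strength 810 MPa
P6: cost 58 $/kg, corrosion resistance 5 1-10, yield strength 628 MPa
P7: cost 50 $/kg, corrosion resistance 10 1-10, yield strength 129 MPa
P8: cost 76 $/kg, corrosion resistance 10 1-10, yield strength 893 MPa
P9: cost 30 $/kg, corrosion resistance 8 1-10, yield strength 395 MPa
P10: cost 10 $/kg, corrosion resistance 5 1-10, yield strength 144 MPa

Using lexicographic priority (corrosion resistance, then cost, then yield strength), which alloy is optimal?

First maximize corrosion resistance: best is 10, kept {P3, P4, P5, P7, P8}.
Then minimize cost: best is 17, kept {P3}.

P3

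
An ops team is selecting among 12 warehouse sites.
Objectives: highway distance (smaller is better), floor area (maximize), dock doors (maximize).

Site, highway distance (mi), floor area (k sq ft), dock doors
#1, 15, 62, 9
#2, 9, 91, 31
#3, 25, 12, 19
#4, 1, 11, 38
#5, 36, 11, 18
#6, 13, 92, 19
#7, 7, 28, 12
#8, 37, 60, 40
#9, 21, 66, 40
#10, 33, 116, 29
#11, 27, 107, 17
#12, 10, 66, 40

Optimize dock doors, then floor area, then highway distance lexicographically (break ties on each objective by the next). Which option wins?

First maximize dock doors: best is 40, kept {#8, #9, #12}.
Then maximize floor area: best is 66, kept {#9, #12}.
Then minimize highway distance: best is 10, kept {#12}.

#12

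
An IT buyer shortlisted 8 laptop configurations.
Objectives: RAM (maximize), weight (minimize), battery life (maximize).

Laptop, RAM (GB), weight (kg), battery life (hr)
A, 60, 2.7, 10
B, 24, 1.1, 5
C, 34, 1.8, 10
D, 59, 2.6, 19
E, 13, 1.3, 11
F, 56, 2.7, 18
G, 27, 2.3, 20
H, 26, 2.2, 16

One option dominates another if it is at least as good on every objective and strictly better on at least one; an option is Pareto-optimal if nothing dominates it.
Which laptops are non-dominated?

A: not dominated (best RAM).
B: not dominated (best weight).
C: not dominated.
D: not dominated.
E: not dominated.
F: dominated by D (RAM 59≥56, weight 2.6≤2.7, battery life 19≥18).
G: not dominated (best battery life).
H: not dominated.

A, B, C, D, E, G, H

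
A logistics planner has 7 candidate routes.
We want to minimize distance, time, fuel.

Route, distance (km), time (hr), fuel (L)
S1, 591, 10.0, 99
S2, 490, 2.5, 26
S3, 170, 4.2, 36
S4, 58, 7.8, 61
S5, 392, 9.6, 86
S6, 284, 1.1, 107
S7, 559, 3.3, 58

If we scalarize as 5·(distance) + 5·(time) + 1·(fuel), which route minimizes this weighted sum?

S4

S1: 5·591 + 5·10.0 + 1·99 = 3104.0
S2: 5·490 + 5·2.5 + 1·26 = 2488.5
S3: 5·170 + 5·4.2 + 1·36 = 907.0
S4: 5·58 + 5·7.8 + 1·61 = 390.0
S5: 5·392 + 5·9.6 + 1·86 = 2094.0
S6: 5·284 + 5·1.1 + 1·107 = 1532.5
S7: 5·559 + 5·3.3 + 1·58 = 2869.5
Lowest: S4 at 390.0.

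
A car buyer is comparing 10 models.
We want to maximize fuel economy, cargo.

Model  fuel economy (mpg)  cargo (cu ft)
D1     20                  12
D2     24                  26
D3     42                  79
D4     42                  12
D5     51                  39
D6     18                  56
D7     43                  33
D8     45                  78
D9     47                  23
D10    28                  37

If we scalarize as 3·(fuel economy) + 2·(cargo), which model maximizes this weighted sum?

D8

D1: 3·20 + 2·12 = 84
D2: 3·24 + 2·26 = 124
D3: 3·42 + 2·79 = 284
D4: 3·42 + 2·12 = 150
D5: 3·51 + 2·39 = 231
D6: 3·18 + 2·56 = 166
D7: 3·43 + 2·33 = 195
D8: 3·45 + 2·78 = 291
D9: 3·47 + 2·23 = 187
D10: 3·28 + 2·37 = 158
Highest: D8 at 291.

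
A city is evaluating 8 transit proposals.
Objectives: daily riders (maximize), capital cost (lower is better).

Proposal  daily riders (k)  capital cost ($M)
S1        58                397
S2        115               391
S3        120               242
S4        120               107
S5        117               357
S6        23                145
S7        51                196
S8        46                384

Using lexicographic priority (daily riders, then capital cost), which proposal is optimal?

First maximize daily riders: best is 120, kept {S3, S4}.
Then minimize capital cost: best is 107, kept {S4}.

S4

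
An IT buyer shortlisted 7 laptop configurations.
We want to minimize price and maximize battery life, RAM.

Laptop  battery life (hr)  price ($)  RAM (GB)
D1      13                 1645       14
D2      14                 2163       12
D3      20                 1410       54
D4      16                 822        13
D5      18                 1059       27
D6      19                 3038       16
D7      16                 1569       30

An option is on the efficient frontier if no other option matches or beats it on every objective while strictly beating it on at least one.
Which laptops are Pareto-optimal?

D3, D4, D5

D1: dominated by D3 (battery life 20≥13, price 1410≤1645, RAM 54≥14).
D2: dominated by D3 (battery life 20≥14, price 1410≤2163, RAM 54≥12).
D3: not dominated (best battery life).
D4: not dominated (best price).
D5: not dominated.
D6: dominated by D3 (battery life 20≥19, price 1410≤3038, RAM 54≥16).
D7: dominated by D3 (battery life 20≥16, price 1410≤1569, RAM 54≥30).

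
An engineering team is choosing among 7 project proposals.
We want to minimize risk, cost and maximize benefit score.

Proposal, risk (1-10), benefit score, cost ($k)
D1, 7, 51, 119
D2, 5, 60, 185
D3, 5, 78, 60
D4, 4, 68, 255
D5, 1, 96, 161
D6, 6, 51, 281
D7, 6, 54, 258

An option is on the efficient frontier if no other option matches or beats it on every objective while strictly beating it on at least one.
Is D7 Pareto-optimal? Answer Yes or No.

No

D2 vs D7: risk 5≤6, benefit score 60≥54, cost 185≤258 — D2 is at least as good on every objective and strictly better on at least one, so D2 dominates D7.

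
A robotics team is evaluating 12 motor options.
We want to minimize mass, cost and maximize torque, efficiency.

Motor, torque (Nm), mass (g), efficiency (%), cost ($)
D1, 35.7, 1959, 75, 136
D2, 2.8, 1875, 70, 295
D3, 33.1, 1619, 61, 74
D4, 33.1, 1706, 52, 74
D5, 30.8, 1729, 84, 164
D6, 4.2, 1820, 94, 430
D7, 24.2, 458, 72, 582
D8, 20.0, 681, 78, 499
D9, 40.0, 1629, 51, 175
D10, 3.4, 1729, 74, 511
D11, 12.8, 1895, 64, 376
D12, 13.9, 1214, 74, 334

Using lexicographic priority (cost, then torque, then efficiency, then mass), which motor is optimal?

First minimize cost: best is 74, kept {D3, D4}.
Then maximize torque: best is 33.1, kept {D3, D4}.
Then maximize efficiency: best is 61, kept {D3}.

D3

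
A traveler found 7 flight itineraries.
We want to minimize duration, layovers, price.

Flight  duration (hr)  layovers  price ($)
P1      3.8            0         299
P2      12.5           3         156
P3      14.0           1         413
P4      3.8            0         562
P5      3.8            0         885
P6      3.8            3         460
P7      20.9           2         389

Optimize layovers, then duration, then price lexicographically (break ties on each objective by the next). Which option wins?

First minimize layovers: best is 0, kept {P1, P4, P5}.
Then minimize duration: best is 3.8, kept {P1, P4, P5}.
Then minimize price: best is 299, kept {P1}.

P1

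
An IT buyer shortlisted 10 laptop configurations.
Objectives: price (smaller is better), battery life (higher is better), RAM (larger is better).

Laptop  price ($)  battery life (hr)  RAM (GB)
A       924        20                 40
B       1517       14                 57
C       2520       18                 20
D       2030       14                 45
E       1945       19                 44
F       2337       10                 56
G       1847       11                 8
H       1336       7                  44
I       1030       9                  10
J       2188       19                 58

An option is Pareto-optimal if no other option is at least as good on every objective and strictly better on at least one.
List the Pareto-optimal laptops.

A: not dominated (best price).
B: not dominated.
C: dominated by A (price 924≤2520, battery life 20≥18, RAM 40≥20).
D: dominated by B (price 1517≤2030, battery life 14≥14, RAM 57≥45).
E: not dominated.
F: dominated by B (price 1517≤2337, battery life 14≥10, RAM 57≥56).
G: dominated by A (price 924≤1847, battery life 20≥11, RAM 40≥8).
H: not dominated.
I: dominated by A (price 924≤1030, battery life 20≥9, RAM 40≥10).
J: not dominated (best RAM).

A, B, E, H, J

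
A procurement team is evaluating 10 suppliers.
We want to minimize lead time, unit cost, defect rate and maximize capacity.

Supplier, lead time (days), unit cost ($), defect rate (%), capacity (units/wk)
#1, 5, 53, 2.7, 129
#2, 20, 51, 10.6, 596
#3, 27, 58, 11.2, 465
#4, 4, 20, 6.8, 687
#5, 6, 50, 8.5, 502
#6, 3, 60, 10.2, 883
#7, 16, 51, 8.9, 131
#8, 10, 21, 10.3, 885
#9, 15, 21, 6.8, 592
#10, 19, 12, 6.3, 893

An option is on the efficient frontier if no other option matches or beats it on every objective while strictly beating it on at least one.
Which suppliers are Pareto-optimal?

#1: not dominated (best defect rate).
#2: dominated by #4 (lead time 4≤20, unit cost 20≤51, defect rate 6.8≤10.6, capacity 687≥596).
#3: dominated by #2 (lead time 20≤27, unit cost 51≤58, defect rate 10.6≤11.2, capacity 596≥465).
#4: not dominated.
#5: dominated by #4 (lead time 4≤6, unit cost 20≤50, defect rate 6.8≤8.5, capacity 687≥502).
#6: not dominated (best lead time).
#7: dominated by #4 (lead time 4≤16, unit cost 20≤51, defect rate 6.8≤8.9, capacity 687≥131).
#8: not dominated.
#9: dominated by #4 (lead time 4≤15, unit cost 20≤21, defect rate 6.8≤6.8, capacity 687≥592).
#10: not dominated (best unit cost).

#1, #4, #6, #8, #10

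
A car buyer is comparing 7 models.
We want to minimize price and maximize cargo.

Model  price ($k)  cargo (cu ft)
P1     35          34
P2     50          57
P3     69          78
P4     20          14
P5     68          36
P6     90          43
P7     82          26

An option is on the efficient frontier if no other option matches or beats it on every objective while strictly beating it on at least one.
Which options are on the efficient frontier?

P1, P2, P3, P4

P1: not dominated.
P2: not dominated.
P3: not dominated (best cargo).
P4: not dominated (best price).
P5: dominated by P2 (price 50≤68, cargo 57≥36).
P6: dominated by P2 (price 50≤90, cargo 57≥43).
P7: dominated by P1 (price 35≤82, cargo 34≥26).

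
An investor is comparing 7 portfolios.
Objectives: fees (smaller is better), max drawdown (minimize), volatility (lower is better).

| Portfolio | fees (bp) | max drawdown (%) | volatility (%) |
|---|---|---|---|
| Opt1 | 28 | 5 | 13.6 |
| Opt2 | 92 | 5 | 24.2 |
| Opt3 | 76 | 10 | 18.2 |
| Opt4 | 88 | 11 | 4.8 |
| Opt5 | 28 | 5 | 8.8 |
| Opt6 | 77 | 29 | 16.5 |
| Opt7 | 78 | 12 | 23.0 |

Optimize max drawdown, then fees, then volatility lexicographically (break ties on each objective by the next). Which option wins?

Opt5

First minimize max drawdown: best is 5, kept {Opt1, Opt2, Opt5}.
Then minimize fees: best is 28, kept {Opt1, Opt5}.
Then minimize volatility: best is 8.8, kept {Opt5}.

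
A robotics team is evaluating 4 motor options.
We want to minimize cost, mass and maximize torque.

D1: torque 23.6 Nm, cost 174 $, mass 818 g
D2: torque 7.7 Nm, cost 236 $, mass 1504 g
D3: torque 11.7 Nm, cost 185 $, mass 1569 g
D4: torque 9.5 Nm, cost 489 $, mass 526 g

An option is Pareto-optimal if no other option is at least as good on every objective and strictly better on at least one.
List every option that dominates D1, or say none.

D2: worse on torque (7.7 vs 23.6).
D3: worse on torque (11.7 vs 23.6).
D4: worse on torque (9.5 vs 23.6).
No option dominates D1.

none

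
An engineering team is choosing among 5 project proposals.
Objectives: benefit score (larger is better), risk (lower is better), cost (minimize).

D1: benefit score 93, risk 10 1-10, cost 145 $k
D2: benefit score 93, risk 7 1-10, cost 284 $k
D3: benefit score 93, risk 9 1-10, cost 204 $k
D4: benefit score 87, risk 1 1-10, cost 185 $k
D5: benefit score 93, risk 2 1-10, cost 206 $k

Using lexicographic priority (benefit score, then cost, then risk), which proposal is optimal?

First maximize benefit score: best is 93, kept {D1, D2, D3, D5}.
Then minimize cost: best is 145, kept {D1}.

D1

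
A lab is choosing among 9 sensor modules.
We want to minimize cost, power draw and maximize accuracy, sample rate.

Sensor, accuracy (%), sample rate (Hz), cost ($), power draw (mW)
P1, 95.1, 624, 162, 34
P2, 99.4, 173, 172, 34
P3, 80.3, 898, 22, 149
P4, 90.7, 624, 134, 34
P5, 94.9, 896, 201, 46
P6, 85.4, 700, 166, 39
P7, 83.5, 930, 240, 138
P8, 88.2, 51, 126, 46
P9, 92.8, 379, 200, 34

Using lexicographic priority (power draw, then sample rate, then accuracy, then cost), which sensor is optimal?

First minimize power draw: best is 34, kept {P1, P2, P4, P9}.
Then maximize sample rate: best is 624, kept {P1, P4}.
Then maximize accuracy: best is 95.1, kept {P1}.

P1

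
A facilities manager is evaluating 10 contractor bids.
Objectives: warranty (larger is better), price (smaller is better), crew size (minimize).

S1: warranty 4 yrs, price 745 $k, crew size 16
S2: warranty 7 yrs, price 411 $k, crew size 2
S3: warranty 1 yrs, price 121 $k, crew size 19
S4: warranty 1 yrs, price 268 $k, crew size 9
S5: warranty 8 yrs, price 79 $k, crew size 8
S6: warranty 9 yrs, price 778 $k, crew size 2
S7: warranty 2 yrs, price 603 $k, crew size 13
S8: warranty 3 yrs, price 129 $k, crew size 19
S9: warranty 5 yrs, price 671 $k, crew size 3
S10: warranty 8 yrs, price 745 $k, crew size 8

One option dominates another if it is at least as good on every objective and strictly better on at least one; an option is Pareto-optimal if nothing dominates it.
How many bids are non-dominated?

S1: dominated by S2 (warranty 7≥4, price 411≤745, crew size 2≤16).
S2: not dominated.
S3: dominated by S5 (warranty 8≥1, price 79≤121, crew size 8≤19).
S4: dominated by S5 (warranty 8≥1, price 79≤268, crew size 8≤9).
S5: not dominated (best price).
S6: not dominated (best warranty).
S7: dominated by S2 (warranty 7≥2, price 411≤603, crew size 2≤13).
S8: dominated by S5 (warranty 8≥3, price 79≤129, crew size 8≤19).
S9: dominated by S2 (warranty 7≥5, price 411≤671, crew size 2≤3).
S10: dominated by S5 (warranty 8≥8, price 79≤745, crew size 8≤8).
Pareto-optimal: S2, S5, S6 → 3.

3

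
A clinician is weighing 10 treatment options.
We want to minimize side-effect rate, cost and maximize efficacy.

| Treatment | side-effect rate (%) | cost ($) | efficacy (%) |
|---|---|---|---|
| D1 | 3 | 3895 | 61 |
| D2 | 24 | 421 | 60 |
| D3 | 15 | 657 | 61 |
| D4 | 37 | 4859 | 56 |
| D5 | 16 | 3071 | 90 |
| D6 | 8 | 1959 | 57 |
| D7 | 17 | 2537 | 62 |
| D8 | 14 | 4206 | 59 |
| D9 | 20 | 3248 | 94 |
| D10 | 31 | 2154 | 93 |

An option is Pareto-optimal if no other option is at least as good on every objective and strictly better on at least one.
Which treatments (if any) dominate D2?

none

D1: worse on cost (3895 vs 421).
D3: worse on cost (657 vs 421).
D4: worse on side-effect rate (37 vs 24).
D5: worse on cost (3071 vs 421).
D6: worse on cost (1959 vs 421).
D7: worse on cost (2537 vs 421).
D8: worse on cost (4206 vs 421).
D9: worse on cost (3248 vs 421).
D10: worse on side-effect rate (31 vs 24).
No option dominates D2.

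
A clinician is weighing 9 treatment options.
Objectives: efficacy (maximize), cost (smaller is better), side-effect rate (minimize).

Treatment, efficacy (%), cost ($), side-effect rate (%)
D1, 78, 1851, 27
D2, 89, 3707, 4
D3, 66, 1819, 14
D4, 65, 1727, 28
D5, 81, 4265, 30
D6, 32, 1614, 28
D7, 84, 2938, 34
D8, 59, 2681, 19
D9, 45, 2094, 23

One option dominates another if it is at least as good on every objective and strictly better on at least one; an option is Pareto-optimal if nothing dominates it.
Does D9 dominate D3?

No

D9 vs D3: D9 is worse on efficacy (45 vs 66), so it does not dominate D3.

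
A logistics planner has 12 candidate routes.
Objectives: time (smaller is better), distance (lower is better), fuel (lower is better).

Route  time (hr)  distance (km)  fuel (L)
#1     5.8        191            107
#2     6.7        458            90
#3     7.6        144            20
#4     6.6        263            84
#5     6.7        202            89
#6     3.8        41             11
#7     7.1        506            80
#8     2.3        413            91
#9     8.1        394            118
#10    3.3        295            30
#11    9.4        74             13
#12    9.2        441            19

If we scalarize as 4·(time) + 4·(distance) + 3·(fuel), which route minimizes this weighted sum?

#1: 4·5.8 + 4·191 + 3·107 = 1108.2
#2: 4·6.7 + 4·458 + 3·90 = 2128.8
#3: 4·7.6 + 4·144 + 3·20 = 666.4
#4: 4·6.6 + 4·263 + 3·84 = 1330.4
#5: 4·6.7 + 4·202 + 3·89 = 1101.8
#6: 4·3.8 + 4·41 + 3·11 = 212.2
#7: 4·7.1 + 4·506 + 3·80 = 2292.4
#8: 4·2.3 + 4·413 + 3·91 = 1934.2
#9: 4·8.1 + 4·394 + 3·118 = 1962.4
#10: 4·3.3 + 4·295 + 3·30 = 1283.2
#11: 4·9.4 + 4·74 + 3·13 = 372.6
#12: 4·9.2 + 4·441 + 3·19 = 1857.8
Lowest: #6 at 212.2.

#6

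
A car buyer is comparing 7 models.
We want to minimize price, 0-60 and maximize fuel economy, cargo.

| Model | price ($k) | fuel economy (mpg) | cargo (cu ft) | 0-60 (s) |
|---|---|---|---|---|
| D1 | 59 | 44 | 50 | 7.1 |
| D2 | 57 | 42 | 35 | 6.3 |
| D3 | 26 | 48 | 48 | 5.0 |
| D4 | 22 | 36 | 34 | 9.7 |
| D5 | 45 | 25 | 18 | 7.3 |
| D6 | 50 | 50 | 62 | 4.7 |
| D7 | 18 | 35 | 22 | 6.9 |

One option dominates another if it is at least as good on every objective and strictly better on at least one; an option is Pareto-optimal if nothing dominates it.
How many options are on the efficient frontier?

4

D1: dominated by D6 (price 50≤59, fuel economy 50≥44, cargo 62≥50, 0-60 4.7≤7.1).
D2: dominated by D3 (price 26≤57, fuel economy 48≥42, cargo 48≥35, 0-60 5.0≤6.3).
D3: not dominated.
D4: not dominated.
D5: dominated by D3 (price 26≤45, fuel economy 48≥25, cargo 48≥18, 0-60 5.0≤7.3).
D6: not dominated (best fuel economy).
D7: not dominated (best price).
Pareto-optimal: D3, D4, D6, D7 → 4.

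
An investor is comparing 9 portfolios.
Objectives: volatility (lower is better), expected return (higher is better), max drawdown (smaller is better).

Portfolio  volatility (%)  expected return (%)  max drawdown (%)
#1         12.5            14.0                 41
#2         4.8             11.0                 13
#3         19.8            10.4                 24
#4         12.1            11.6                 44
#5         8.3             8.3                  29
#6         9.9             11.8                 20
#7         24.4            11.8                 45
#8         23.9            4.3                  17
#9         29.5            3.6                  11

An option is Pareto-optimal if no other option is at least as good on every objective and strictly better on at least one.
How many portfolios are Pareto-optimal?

#1: not dominated (best expected return).
#2: not dominated (best volatility).
#3: dominated by #2 (volatility 4.8≤19.8, expected return 11.0≥10.4, max drawdown 13≤24).
#4: dominated by #6 (volatility 9.9≤12.1, expected return 11.8≥11.6, max drawdown 20≤44).
#5: dominated by #2 (volatility 4.8≤8.3, expected return 11.0≥8.3, max drawdown 13≤29).
#6: not dominated.
#7: dominated by #1 (volatility 12.5≤24.4, expected return 14.0≥11.8, max drawdown 41≤45).
#8: dominated by #2 (volatility 4.8≤23.9, expected return 11.0≥4.3, max drawdown 13≤17).
#9: not dominated (best max drawdown).
Pareto-optimal: #1, #2, #6, #9 → 4.

4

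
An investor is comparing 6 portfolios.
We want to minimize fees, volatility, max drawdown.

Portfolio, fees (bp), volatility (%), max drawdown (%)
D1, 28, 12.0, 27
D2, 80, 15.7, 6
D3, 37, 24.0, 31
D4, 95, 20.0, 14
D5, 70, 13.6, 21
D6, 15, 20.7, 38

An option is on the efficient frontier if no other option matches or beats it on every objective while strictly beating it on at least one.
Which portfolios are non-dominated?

D1: not dominated (best volatility).
D2: not dominated (best max drawdown).
D3: dominated by D1 (fees 28≤37, volatility 12.0≤24.0, max drawdown 27≤31).
D4: dominated by D2 (fees 80≤95, volatility 15.7≤20.0, max drawdown 6≤14).
D5: not dominated.
D6: not dominated (best fees).

D1, D2, D5, D6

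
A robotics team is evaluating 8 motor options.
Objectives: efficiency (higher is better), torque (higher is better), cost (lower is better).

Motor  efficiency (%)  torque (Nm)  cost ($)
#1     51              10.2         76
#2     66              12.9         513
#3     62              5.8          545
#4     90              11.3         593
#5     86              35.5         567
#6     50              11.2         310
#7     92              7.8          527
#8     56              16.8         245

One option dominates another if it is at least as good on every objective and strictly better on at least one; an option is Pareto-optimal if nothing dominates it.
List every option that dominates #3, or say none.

#2, #7

#2: efficiency 66≥62, torque 12.9≥5.8, cost 513≤545 — dominates #3.
#7: efficiency 92≥62, torque 7.8≥5.8, cost 527≤545 — dominates #3.
Others (#1, #4, #5, #6, #8) are each worse than #3 on at least one objective.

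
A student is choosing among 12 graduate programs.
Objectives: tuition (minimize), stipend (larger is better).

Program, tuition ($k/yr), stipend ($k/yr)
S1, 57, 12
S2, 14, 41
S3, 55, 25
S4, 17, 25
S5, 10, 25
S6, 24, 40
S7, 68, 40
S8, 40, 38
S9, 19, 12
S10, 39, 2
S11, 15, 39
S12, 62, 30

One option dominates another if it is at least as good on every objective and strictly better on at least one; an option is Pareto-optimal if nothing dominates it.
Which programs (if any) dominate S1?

S2, S3, S4, S5, S6, S8, S9, S11

S2: tuition 14≤57, stipend 41≥12 — dominates S1.
S3: tuition 55≤57, stipend 25≥12 — dominates S1.
S4: tuition 17≤57, stipend 25≥12 — dominates S1.
S5: tuition 10≤57, stipend 25≥12 — dominates S1.
S6: tuition 24≤57, stipend 40≥12 — dominates S1.
S8: tuition 40≤57, stipend 38≥12 — dominates S1.
S9: tuition 19≤57, stipend 12≥12 — dominates S1.
S11: tuition 15≤57, stipend 39≥12 — dominates S1.
Others (S7, S10, S12) are each worse than S1 on at least one objective.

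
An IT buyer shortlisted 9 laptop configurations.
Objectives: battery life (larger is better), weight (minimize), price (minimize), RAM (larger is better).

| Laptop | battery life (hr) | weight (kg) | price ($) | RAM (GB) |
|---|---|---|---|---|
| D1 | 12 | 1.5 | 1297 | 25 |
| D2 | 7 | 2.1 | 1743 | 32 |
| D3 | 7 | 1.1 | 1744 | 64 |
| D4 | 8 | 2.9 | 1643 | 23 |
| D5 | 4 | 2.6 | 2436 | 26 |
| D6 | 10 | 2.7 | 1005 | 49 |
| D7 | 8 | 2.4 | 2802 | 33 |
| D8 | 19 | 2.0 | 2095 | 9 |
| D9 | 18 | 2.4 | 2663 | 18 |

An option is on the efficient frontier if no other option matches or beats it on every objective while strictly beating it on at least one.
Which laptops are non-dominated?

D1, D2, D3, D6, D7, D8, D9

D1: not dominated.
D2: not dominated.
D3: not dominated (best weight).
D4: dominated by D1 (battery life 12≥8, weight 1.5≤2.9, price 1297≤1643, RAM 25≥23).
D5: dominated by D2 (battery life 7≥4, weight 2.1≤2.6, price 1743≤2436, RAM 32≥26).
D6: not dominated (best price).
D7: not dominated.
D8: not dominated (best battery life).
D9: not dominated.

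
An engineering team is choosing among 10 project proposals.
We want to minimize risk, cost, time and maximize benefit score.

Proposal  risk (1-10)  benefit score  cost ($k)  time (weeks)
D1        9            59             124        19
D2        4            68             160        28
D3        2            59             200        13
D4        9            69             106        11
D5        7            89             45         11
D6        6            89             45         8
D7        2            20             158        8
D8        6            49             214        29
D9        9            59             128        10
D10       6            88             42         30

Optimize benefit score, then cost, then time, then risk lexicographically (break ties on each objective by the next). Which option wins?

First maximize benefit score: best is 89, kept {D5, D6}.
Then minimize cost: best is 45, kept {D5, D6}.
Then minimize time: best is 8, kept {D6}.

D6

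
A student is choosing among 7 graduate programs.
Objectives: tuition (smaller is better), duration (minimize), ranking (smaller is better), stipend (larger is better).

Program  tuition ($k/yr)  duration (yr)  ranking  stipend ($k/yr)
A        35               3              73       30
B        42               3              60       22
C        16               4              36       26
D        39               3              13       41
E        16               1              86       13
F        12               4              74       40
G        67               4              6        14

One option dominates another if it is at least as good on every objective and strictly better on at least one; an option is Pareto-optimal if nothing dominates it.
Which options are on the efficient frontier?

A: not dominated.
B: dominated by D (tuition 39≤42, duration 3≤3, ranking 13≤60, stipend 41≥22).
C: not dominated.
D: not dominated (best stipend).
E: not dominated (best duration).
F: not dominated (best tuition).
G: not dominated (best ranking).

A, C, D, E, F, G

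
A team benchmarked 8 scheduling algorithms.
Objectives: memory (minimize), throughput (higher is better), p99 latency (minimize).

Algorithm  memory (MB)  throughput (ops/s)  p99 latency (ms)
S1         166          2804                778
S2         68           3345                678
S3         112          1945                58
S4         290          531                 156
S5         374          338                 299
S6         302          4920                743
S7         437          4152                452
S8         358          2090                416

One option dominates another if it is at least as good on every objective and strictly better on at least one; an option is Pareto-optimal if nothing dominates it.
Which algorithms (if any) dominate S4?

S3

S3: memory 112≤290, throughput 1945≥531, p99 latency 58≤156 — dominates S4.
Others (S1, S2, S5, S6, S7, S8) are each worse than S4 on at least one objective.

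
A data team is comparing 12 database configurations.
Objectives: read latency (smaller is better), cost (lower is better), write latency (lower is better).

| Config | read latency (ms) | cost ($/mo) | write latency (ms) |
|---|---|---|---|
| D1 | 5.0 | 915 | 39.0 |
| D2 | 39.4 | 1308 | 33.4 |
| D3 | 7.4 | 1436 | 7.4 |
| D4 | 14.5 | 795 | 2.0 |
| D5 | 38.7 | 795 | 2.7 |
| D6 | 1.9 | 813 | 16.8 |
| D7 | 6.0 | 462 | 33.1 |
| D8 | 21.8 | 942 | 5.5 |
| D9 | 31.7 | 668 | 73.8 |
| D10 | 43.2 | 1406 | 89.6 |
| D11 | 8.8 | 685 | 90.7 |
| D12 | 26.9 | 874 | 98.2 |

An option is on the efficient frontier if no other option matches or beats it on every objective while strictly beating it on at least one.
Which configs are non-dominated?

D1: dominated by D6 (read latency 1.9≤5.0, cost 813≤915, write latency 16.8≤39.0).
D2: dominated by D4 (read latency 14.5≤39.4, cost 795≤1308, write latency 2.0≤33.4).
D3: not dominated.
D4: not dominated (best write latency).
D5: dominated by D4 (read latency 14.5≤38.7, cost 795≤795, write latency 2.0≤2.7).
D6: not dominated (best read latency).
D7: not dominated (best cost).
D8: dominated by D4 (read latency 14.5≤21.8, cost 795≤942, write latency 2.0≤5.5).
D9: dominated by D7 (read latency 6.0≤31.7, cost 462≤668, write latency 33.1≤73.8).
D10: dominated by D1 (read latency 5.0≤43.2, cost 915≤1406, write latency 39.0≤89.6).
D11: dominated by D7 (read latency 6.0≤8.8, cost 462≤685, write latency 33.1≤90.7).
D12: dominated by D4 (read latency 14.5≤26.9, cost 795≤874, write latency 2.0≤98.2).

D3, D4, D6, D7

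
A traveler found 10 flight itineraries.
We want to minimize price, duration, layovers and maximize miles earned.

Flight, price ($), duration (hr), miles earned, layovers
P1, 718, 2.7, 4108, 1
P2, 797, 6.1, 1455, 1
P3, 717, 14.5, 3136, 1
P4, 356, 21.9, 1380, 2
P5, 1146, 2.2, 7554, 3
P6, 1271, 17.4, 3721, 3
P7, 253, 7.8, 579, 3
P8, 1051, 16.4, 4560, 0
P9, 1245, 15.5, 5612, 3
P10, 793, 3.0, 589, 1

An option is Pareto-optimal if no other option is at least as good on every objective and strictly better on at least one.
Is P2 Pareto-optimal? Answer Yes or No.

No

P1 vs P2: price 718≤797, duration 2.7≤6.1, miles earned 4108≥1455, layovers 1≤1 — P1 is at least as good on every objective and strictly better on at least one, so P1 dominates P2.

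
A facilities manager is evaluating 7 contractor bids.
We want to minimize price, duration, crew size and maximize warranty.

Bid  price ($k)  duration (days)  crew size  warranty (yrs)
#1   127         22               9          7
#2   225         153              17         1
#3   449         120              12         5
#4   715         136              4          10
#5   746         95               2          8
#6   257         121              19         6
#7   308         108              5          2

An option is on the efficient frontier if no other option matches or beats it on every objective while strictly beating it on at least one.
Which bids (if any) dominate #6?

#1

#1: price 127≤257, duration 22≤121, crew size 9≤19, warranty 7≥6 — dominates #6.
Others (#2, #3, #4, #5, #7) are each worse than #6 on at least one objective.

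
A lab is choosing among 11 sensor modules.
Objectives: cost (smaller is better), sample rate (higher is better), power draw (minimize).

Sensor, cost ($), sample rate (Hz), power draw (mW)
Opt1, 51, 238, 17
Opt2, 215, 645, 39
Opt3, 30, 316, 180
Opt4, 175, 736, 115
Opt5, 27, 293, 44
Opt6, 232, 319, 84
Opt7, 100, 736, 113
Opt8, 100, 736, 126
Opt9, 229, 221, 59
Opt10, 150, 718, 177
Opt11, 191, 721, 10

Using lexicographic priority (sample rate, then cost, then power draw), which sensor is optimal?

First maximize sample rate: best is 736, kept {Opt4, Opt7, Opt8}.
Then minimize cost: best is 100, kept {Opt7, Opt8}.
Then minimize power draw: best is 113, kept {Opt7}.

Opt7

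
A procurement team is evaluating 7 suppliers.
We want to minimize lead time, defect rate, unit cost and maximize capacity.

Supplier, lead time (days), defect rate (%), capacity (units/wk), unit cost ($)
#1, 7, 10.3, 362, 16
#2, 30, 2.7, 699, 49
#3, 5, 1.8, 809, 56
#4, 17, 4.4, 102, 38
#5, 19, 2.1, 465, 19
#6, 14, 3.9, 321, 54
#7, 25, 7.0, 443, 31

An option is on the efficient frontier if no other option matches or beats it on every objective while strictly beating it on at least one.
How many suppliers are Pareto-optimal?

#1: not dominated (best unit cost).
#2: not dominated.
#3: not dominated (best lead time).
#4: not dominated.
#5: not dominated.
#6: not dominated.
#7: dominated by #5 (lead time 19≤25, defect rate 2.1≤7.0, capacity 465≥443, unit cost 19≤31).
Pareto-optimal: #1, #2, #3, #4, #5, #6 → 6.

6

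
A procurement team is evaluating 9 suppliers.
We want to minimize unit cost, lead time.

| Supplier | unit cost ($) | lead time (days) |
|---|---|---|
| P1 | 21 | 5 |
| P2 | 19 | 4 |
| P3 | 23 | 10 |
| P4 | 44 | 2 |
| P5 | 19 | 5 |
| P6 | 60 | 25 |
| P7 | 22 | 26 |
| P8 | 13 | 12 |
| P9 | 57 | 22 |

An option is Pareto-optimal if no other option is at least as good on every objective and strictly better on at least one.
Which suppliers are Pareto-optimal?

P2, P4, P8

P1: dominated by P2 (unit cost 19≤21, lead time 4≤5).
P2: not dominated.
P3: dominated by P1 (unit cost 21≤23, lead time 5≤10).
P4: not dominated (best lead time).
P5: dominated by P2 (unit cost 19≤19, lead time 4≤5).
P6: dominated by P1 (unit cost 21≤60, lead time 5≤25).
P7: dominated by P1 (unit cost 21≤22, lead time 5≤26).
P8: not dominated (best unit cost).
P9: dominated by P1 (unit cost 21≤57, lead time 5≤22).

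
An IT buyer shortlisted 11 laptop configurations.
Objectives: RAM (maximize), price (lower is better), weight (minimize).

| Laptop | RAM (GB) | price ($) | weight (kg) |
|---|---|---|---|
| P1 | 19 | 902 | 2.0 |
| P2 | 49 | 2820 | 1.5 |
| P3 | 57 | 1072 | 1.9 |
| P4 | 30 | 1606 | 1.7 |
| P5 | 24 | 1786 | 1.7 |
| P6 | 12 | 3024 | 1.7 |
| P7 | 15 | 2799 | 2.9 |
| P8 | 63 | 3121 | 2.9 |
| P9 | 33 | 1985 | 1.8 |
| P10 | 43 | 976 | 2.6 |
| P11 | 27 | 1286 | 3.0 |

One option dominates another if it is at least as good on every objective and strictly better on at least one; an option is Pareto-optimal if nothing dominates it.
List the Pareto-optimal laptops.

P1: not dominated (best price).
P2: not dominated (best weight).
P3: not dominated.
P4: not dominated.
P5: dominated by P4 (RAM 30≥24, price 1606≤1786, weight 1.7≤1.7).
P6: dominated by P2 (RAM 49≥12, price 2820≤3024, weight 1.5≤1.7).
P7: dominated by P1 (RAM 19≥15, price 902≤2799, weight 2.0≤2.9).
P8: not dominated (best RAM).
P9: not dominated.
P10: not dominated.
P11: dominated by P3 (RAM 57≥27, price 1072≤1286, weight 1.9≤3.0).

P1, P2, P3, P4, P8, P9, P10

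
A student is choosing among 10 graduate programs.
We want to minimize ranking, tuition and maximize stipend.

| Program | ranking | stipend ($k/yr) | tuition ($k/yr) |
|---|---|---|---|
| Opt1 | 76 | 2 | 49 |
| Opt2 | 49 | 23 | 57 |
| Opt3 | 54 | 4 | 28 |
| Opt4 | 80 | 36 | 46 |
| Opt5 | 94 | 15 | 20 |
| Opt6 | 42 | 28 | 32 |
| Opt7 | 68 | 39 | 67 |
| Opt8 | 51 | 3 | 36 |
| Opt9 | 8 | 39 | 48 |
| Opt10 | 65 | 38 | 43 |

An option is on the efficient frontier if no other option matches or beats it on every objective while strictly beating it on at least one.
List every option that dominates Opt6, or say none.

Opt1: worse on ranking (76 vs 42).
Opt2: worse on ranking (49 vs 42).
Opt3: worse on ranking (54 vs 42).
Opt4: worse on ranking (80 vs 42).
Opt5: worse on ranking (94 vs 42).
Opt7: worse on ranking (68 vs 42).
Opt8: worse on ranking (51 vs 42).
Opt9: worse on tuition (48 vs 32).
Opt10: worse on ranking (65 vs 42).
No option dominates Opt6.

none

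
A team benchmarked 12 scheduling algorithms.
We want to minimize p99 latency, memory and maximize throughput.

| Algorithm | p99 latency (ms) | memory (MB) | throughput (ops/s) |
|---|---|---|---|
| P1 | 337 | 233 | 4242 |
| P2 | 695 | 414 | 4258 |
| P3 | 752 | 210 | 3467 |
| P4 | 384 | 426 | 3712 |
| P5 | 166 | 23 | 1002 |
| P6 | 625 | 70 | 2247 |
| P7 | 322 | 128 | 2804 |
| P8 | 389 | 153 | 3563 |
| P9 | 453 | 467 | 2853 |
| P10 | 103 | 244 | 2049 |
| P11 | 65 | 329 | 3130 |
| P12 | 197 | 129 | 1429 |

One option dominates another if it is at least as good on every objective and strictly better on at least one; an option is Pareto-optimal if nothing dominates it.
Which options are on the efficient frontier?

P1: not dominated.
P2: not dominated (best throughput).
P3: dominated by P8 (p99 latency 389≤752, memory 153≤210, throughput 3563≥3467).
P4: dominated by P1 (p99 latency 337≤384, memory 233≤426, throughput 4242≥3712).
P5: not dominated (best memory).
P6: not dominated.
P7: not dominated.
P8: not dominated.
P9: dominated by P1 (p99 latency 337≤453, memory 233≤467, throughput 4242≥2853).
P10: not dominated.
P11: not dominated (best p99 latency).
P12: not dominated.

P1, P2, P5, P6, P7, P8, P10, P11, P12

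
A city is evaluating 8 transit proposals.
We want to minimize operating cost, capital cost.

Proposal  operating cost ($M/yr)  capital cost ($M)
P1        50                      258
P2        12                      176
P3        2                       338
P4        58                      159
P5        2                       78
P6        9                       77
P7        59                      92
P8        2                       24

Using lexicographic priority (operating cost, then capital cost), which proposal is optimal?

P8

First minimize operating cost: best is 2, kept {P3, P5, P8}.
Then minimize capital cost: best is 24, kept {P8}.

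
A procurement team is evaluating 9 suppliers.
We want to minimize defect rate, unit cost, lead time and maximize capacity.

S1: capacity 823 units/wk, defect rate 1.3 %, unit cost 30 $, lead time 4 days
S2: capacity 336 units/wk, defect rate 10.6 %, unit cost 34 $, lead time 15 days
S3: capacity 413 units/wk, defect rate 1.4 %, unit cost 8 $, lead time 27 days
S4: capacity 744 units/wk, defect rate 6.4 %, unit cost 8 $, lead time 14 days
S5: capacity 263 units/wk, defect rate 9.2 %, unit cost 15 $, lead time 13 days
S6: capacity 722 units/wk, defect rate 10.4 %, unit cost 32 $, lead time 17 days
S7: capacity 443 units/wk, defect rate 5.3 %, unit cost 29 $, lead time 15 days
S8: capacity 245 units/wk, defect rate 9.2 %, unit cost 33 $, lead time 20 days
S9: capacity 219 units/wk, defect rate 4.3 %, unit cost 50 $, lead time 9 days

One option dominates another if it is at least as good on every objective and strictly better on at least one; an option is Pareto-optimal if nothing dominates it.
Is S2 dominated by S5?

No

S5 vs S2: S5 is worse on capacity (263 vs 336), so it does not dominate S2.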